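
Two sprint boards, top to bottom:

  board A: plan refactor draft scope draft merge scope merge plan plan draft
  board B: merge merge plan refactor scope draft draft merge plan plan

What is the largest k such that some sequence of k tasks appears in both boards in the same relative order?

7

Pick plan [1,3], then refactor [2,4], then draft [3,6], then draft [5,7], then merge [8,8], then plan [9,9], then plan [10,10]; all 7 tasks appear in both, in order. The LCS DP gives dp[11][10] = 7, so this is optimal.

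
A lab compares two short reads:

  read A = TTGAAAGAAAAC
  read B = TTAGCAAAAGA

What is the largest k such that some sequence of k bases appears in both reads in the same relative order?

8

Let dp[i][j] be the LCS length of the first i bases of read A and the first j bases of read B. dp[i][j] = dp[i-1][j-1]+1 when the i-th and j-th bases match, else max(dp[i-1][j], dp[i][j-1]).
    ·  T  T  A  G  C  A  A  A  A  G  A
 ·  0  0  0  0  0  0  0  0  0  0  0  0
 T  0  1  1  1  1  1  1  1  1  1  1  1
 T  0  1  2  2  2  2  2  2  2  2  2  2
 G  0  1  2  2  3  3  3  3  3  3  3  3
 A  0  1  2  3  3  3  4  4  4  4  4  4
 A  0  1  2  3  3  3  4  5  5  5  5  5
 A  0  1  2  3  3  3  4  5  6  6  6  6
 G  0  1  2  3  4  4  4  5  6  6  7  7
 A  0  1  2  3  4  4  5  5  6  7  7  8
 A  0  1  2  3  4  4  5  6  6  7  7  8
 A  0  1  2  3  4  4  5  6  7  7  7  8
 A  0  1  2  3  4  4  5  6  7  8  8  8
 C  0  1  2  3  4  5  5  6  7  8  8  8
dp[12][11] = 8. One LCS (by backtracking along matches): TTGAAAGA.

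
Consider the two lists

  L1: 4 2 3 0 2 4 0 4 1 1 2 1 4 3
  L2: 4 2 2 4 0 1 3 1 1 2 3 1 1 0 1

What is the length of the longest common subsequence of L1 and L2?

9

Taking 4 at L1[1]=L2[1], 2 at L1[2]=L2[2], 2 at L1[5]=L2[3], 4 at L1[6]=L2[4], 0 at L1[7]=L2[5], 1 at L1[9]=L2[8], 1 at L1[10]=L2[9], 2 at L1[11]=L2[10], 1 at L1[12]=L2[15] gives a common subsequence of length 9, and the DP table's final entry dp[14][15] is also 9, so no common subsequence is longer.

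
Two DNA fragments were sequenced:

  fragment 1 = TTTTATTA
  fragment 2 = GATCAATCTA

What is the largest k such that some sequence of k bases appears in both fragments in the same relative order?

One common subsequence of length 5: T [1,3], A [5,6], T [6,7], T [7,9], A [8,10]. Since dp[8][10] = 5, nothing longer is possible.

5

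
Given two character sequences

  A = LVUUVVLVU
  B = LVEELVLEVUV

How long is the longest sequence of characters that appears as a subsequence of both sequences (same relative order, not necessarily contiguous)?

6

Taking L at A[1]=B[1] → V at A[2]=B[2] → V at A[6]=B[6] → L at A[7]=B[7] → V at A[8]=B[9] → U at A[9]=B[10] gives a common subsequence of length 6. Since dp[9][11] = 6, nothing longer is possible.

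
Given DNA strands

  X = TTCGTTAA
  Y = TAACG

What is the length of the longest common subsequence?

Match T [1,1] → C [3,4] → G [4,5] — 3 bases in the same relative order in both, and the DP table's final entry dp[8][5] is also 3, so no common subsequence is longer.

3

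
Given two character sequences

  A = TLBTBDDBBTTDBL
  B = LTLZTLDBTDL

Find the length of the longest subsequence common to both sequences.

8

Match T (A #1, B #2), L (A #2, B #3), T (A #4, B #5), D (A #7, B #7), B (A #9, B #8), T (A #11, B #9), D (A #12, B #10), L (A #14, B #11) — 8 characters in the same relative order in both. The LCS DP gives dp[14][11] = 8, so this is optimal.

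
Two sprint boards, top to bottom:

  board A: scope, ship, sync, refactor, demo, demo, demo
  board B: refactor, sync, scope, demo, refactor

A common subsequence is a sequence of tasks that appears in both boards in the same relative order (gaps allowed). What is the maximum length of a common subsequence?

2

Taking scope (board A #1, board B #3), refactor (board A #4, board B #5) gives a common subsequence of length 2. The LCS DP gives dp[7][5] = 2, so this is optimal.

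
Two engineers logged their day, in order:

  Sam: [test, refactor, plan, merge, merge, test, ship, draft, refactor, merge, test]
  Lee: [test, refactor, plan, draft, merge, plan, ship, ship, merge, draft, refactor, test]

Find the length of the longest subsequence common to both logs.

8

Pick test (Sam #1, Lee #1), refactor (Sam #2, Lee #2), plan (Sam #3, Lee #3), merge (Sam #4, Lee #5), merge (Sam #5, Lee #9), draft (Sam #8, Lee #10), refactor (Sam #9, Lee #11), test (Sam #11, Lee #12); all 8 tasks appear in both, in order. Since dp[11][12] = 8, nothing longer is possible.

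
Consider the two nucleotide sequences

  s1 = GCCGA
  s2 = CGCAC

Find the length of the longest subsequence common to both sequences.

Match G (s1 #1, s2 #2) → C (s1 #2, s2 #3) → C (s1 #3, s2 #5) — 3 bases in the same relative order in both. The LCS DP gives dp[5][5] = 3, so this is optimal.

3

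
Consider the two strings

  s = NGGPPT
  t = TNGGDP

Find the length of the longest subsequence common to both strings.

Let dp[i][j] be the LCS length of the first i characters of s and the first j characters of t. dp[i][j] = dp[i-1][j-1]+1 when the i-th and j-th characters match, else max(dp[i-1][j], dp[i][j-1]).
    ·  T  N  G  G  D  P
 ·  0  0  0  0  0  0  0
 N  0  0  1  1  1  1  1
 G  0  0  1  2  2  2  2
 G  0  0  1  2  3  3  3
 P  0  0  1  2  3  3  4
 P  0  0  1  2  3  3  4
 T  0  1  1  2  3  3  4
dp[6][6] = 4. One LCS (by backtracking along matches): NGGP.

4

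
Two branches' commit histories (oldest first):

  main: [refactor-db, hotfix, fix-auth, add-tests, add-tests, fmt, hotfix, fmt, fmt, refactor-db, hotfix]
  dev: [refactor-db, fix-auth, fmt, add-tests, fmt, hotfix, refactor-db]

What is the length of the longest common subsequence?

Taking refactor-db (main #1, dev #1), fix-auth (main #3, dev #2), add-tests (main #5, dev #4), fmt (main #6, dev #5), hotfix (main #7, dev #6), refactor-db (main #10, dev #7) gives a common subsequence of length 6. Since dp[11][7] = 6, nothing longer is possible.

6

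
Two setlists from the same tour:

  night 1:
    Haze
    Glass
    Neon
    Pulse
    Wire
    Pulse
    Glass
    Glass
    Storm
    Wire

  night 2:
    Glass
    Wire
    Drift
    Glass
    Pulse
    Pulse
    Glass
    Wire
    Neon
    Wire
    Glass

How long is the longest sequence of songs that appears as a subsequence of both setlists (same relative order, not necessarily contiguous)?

5

Pick Glass [2,4]; then Pulse [4,5]; then Pulse [6,6]; then Glass [7,7]; then Glass [8,11]; all 5 songs appear in both, in order. dp[10][11] = 5 confirms this is the maximum.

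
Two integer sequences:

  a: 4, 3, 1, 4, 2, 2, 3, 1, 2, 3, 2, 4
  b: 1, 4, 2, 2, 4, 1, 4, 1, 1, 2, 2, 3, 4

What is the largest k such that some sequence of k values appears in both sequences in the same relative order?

8

Taking 1 (a #3, b #1), 4 (a #4, b #2), 2 (a #5, b #3), 2 (a #6, b #4), 1 (a #8, b #9), 2 (a #9, b #11), 3 (a #10, b #12), 4 (a #12, b #13) gives a common subsequence of length 8, and the DP table's final entry dp[12][13] is also 8, so no common subsequence is longer.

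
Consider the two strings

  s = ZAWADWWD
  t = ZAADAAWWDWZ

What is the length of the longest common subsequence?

7

Match Z [1,1], A [2,2], A [4,3], D [5,4], W [6,7], W [7,8], D [8,9] — 7 characters in the same relative order in both. Since dp[8][11] = 7, nothing longer is possible.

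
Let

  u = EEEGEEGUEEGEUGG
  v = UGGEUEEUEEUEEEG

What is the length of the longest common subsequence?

Taking E [1,4]; then E [2,6]; then E [3,7]; then E [5,9]; then E [6,10]; then U [8,11]; then E [9,12]; then E [10,13]; then E [12,14]; then G [15,15] gives a common subsequence of length 10, and the DP table's final entry dp[15][15] is also 10, so no common subsequence is longer.

10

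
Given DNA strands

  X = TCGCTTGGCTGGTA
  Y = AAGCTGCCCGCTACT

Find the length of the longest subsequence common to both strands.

8

Pick G at X[3]=Y[3]; then C at X[4]=Y[4]; then T at X[6]=Y[5]; then G at X[7]=Y[6]; then G at X[8]=Y[10]; then C at X[9]=Y[11]; then T at X[10]=Y[12]; then T at X[13]=Y[15]; all 8 bases appear in both, in order. The LCS DP gives dp[14][15] = 8, so this is optimal.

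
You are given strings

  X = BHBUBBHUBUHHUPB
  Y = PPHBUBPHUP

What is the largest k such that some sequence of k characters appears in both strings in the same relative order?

7

One common subsequence of length 7: H [2,3], then B [3,4], then U [4,5], then B [5,6], then H [12,8], then U [13,9], then P [14,10], and the DP table's final entry dp[15][10] is also 7, so no common subsequence is longer.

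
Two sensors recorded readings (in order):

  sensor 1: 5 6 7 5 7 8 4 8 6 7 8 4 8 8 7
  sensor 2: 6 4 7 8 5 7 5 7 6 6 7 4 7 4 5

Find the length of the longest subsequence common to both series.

8

Match 5 [1,5] → 7 [3,6] → 5 [4,7] → 7 [5,8] → 6 [9,10] → 7 [10,11] → 4 [12,12] → 7 [15,13] — 8 values in the same relative order in both. dp[15][15] = 8 confirms this is the maximum.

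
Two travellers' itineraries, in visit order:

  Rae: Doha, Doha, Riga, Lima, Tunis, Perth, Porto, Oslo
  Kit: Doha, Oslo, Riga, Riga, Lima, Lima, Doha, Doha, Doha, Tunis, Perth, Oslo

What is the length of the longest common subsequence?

Taking Doha [1,1]; then Riga [3,4]; then Lima [4,6]; then Tunis [5,10]; then Perth [6,11]; then Oslo [8,12] gives a common subsequence of length 6. The LCS DP gives dp[8][12] = 6, so this is optimal.

6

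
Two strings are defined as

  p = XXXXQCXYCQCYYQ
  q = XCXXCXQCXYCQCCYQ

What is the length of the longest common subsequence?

Taking X at p[1]=q[1] → X at p[2]=q[3] → X at p[3]=q[4] → X at p[4]=q[6] → Q at p[5]=q[7] → C at p[6]=q[8] → X at p[7]=q[9] → Y at p[8]=q[10] → C at p[9]=q[11] → Q at p[10]=q[12] → C at p[11]=q[14] → Y at p[13]=q[15] → Q at p[14]=q[16] gives a common subsequence of length 13. dp[14][16] = 13 confirms this is the maximum.

13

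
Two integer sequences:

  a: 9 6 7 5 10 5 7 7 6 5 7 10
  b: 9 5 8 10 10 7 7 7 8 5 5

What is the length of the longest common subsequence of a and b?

6

Let dp[i][j] be the LCS length of the first i values of a and the first j values of b. dp[i][j] = dp[i-1][j-1]+1 when the i-th and j-th values match, else max(dp[i-1][j], dp[i][j-1]).
    ·  9  5  8 10 10  7  7  7  8  5  5
 ·  0  0  0  0  0  0  0  0  0  0  0  0
 9  0  1  1  1  1  1  1  1  1  1  1  1
 6  0  1  1  1  1  1  1  1  1  1  1  1
 7  0  1  1  1  1  1  2  2  2  2  2  2
 5  0  1  2  2  2  2  2  2  2  2  3  3
10  0  1  2  2  3  3  3  3  3  3  3  3
 5  0  1  2  2  3  3  3  3  3  3  4  4
 7  0  1  2  2  3  3  4  4  4  4  4  4
 7  0  1  2  2  3  3  4  5  5  5  5  5
 6  0  1  2  2  3  3  4  5  5  5  5  5
 5  0  1  2  2  3  3  4  5  5  5  6  6
 7  0  1  2  2  3  3  4  5  6  6  6  6
10  0  1  2  2  3  4  4  5  6  6  6  6
dp[12][11] = 6. One LCS (by backtracking along matches): 9, 5, 10, 7, 7, 5.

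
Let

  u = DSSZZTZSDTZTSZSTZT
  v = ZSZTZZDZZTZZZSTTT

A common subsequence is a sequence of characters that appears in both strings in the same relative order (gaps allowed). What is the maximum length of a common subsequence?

Pick S (u #3, v #2), then Z (u #4, v #3), then Z (u #5, v #5), then Z (u #7, v #6), then D (u #9, v #7), then T (u #10, v #10), then Z (u #11, v #12), then Z (u #14, v #13), then S (u #15, v #14), then T (u #16, v #16), then T (u #18, v #17); all 11 characters appear in both, in order. The LCS DP gives dp[18][17] = 11, so this is optimal.

11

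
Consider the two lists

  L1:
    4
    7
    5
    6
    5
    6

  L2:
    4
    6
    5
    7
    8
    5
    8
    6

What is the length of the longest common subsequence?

Let dp[i][j] be the LCS length of the first i values of L1 and the first j values of L2. dp[i][j] = dp[i-1][j-1]+1 when the i-th and j-th values match, else max(dp[i-1][j], dp[i][j-1]).
    ·  4  6  5  7  8  5  8  6
 ·  0  0  0  0  0  0  0  0  0
 4  0  1  1  1  1  1  1  1  1
 7  0  1  1  1  2  2  2  2  2
 5  0  1  1  2  2  2  3  3  3
 6  0  1  2  2  2  2  3  3  4
 5  0  1  2  3  3  3  3  3  4
 6  0  1  2  3  3  3  3  3  4
dp[6][8] = 4. One LCS (by backtracking along matches): 4, 7, 5, 6.

4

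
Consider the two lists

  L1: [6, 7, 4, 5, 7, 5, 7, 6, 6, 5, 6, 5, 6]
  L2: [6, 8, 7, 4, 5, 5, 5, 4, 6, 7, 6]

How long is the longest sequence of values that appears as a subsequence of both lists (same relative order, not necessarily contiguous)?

Let dp[i][j] be the LCS length of the first i values of L1 and the first j values of L2. dp[i][j] = dp[i-1][j-1]+1 when the i-th and j-th values match, else max(dp[i-1][j], dp[i][j-1]).
    ·  6  8  7  4  5  5  5  4  6  7  6
 ·  0  0  0  0  0  0  0  0  0  0  0  0
 6  0  1  1  1  1  1  1  1  1  1  1  1
 7  0  1  1  2  2  2  2  2  2  2  2  2
 4  0  1  1  2  3  3  3  3  3  3  3  3
 5  0  1  1  2  3  4  4  4  4  4  4  4
 7  0  1  1  2  3  4  4  4  4  4  5  5
 5  0  1  1  2  3  4  5  5  5  5  5  5
 7  0  1  1  2  3  4  5  5  5  5  6  6
 6  0  1  1  2  3  4  5  5  5  6  6  7
 6  0  1  1  2  3  4  5  5  5  6  6  7
 5  0  1  1  2  3  4  5  6  6  6  6  7
 6  0  1  1  2  3  4  5  6  6  7  7  7
 5  0  1  1  2  3  4  5  6  6  7  7  7
 6  0  1  1  2  3  4  5  6  6  7  7  8
dp[13][11] = 8. One LCS (by backtracking along matches): 6, 7, 4, 5, 5, 5, 6, 6.

8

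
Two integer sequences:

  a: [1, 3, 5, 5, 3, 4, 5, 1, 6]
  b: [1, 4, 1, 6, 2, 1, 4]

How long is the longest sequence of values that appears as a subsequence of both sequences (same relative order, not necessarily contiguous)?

4

Let dp[i][j] be the LCS length of the first i values of a and the first j values of b. dp[i][j] = dp[i-1][j-1]+1 when the i-th and j-th values match, else max(dp[i-1][j], dp[i][j-1]).
    ·  1  4  1  6  2  1  4
 ·  0  0  0  0  0  0  0  0
 1  0  1  1  1  1  1  1  1
 3  0  1  1  1  1  1  1  1
 5  0  1  1  1  1  1  1  1
 5  0  1  1  1  1  1  1  1
 3  0  1  1  1  1  1  1  1
 4  0  1  2  2  2  2  2  2
 5  0  1  2  2  2  2  2  2
 1  0  1  2  3  3  3  3  3
 6  0  1  2  3  4  4  4  4
dp[9][7] = 4. One LCS (by backtracking along matches): 1, 4, 1, 6.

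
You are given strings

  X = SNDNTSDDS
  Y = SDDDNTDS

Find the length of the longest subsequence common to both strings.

6

One common subsequence of length 6: S [1,1]; then D [3,4]; then N [4,5]; then T [5,6]; then D [8,7]; then S [9,8]. The LCS DP gives dp[9][8] = 6, so this is optimal.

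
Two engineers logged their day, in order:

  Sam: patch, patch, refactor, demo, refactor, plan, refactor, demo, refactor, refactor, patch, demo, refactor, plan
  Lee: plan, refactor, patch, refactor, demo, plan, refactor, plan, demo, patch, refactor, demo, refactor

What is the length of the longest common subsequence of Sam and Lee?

One common subsequence of length 9: patch (Sam #2, Lee #3); then refactor (Sam #3, Lee #4); then demo (Sam #4, Lee #5); then refactor (Sam #5, Lee #7); then plan (Sam #6, Lee #8); then demo (Sam #8, Lee #9); then refactor (Sam #10, Lee #11); then demo (Sam #12, Lee #12); then refactor (Sam #13, Lee #13). dp[14][13] = 9 confirms this is the maximum.

9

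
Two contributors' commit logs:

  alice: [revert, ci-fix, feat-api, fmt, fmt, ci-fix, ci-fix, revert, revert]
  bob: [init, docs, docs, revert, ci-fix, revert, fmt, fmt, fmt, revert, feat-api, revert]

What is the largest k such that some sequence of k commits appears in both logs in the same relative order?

Match revert at alice[1]=bob[4] → ci-fix at alice[2]=bob[5] → fmt at alice[4]=bob[8] → fmt at alice[5]=bob[9] → revert at alice[8]=bob[10] → revert at alice[9]=bob[12] — 6 commits in the same relative order in both. dp[9][12] = 6 confirms this is the maximum.

6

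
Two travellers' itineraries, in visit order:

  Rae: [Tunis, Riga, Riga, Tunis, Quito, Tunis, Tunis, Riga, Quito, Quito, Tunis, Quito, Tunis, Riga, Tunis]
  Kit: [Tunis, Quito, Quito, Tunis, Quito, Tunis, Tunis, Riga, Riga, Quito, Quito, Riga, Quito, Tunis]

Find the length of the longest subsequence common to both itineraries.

Pick Tunis [1,1]; then Tunis [4,4]; then Quito [5,5]; then Tunis [6,6]; then Tunis [7,7]; then Riga [8,9]; then Quito [9,10]; then Quito [10,11]; then Quito [12,13]; then Tunis [15,14]; all 10 stops appear in both, in order. Since dp[15][14] = 10, nothing longer is possible.

10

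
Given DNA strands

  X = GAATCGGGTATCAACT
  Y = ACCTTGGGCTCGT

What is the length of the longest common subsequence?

One common subsequence of length 8: A at X[2]=Y[1] → T at X[4]=Y[5] → G at X[6]=Y[6] → G at X[7]=Y[7] → G at X[8]=Y[8] → T at X[11]=Y[10] → C at X[12]=Y[11] → T at X[16]=Y[13]. The LCS DP gives dp[16][13] = 8, so this is optimal.

8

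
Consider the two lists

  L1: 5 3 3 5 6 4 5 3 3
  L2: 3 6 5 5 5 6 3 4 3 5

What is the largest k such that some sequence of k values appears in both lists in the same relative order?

Pick 5 (L1 #1, L2 #4) → 5 (L1 #4, L2 #5) → 6 (L1 #5, L2 #6) → 4 (L1 #6, L2 #8) → 5 (L1 #7, L2 #10); all 5 values appear in both, in order. dp[9][10] = 5 confirms this is the maximum.

5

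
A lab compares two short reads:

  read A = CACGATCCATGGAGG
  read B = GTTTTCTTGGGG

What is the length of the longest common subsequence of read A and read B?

One common subsequence of length 8: G [4,1]; then T [6,5]; then C [7,6]; then T [10,8]; then G [11,9]; then G [12,10]; then G [14,11]; then G [15,12]. dp[15][12] = 8 confirms this is the maximum.

8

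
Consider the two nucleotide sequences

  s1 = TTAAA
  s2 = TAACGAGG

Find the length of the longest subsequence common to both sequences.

Pick T at s1[2]=s2[1] → A at s1[3]=s2[2] → A at s1[4]=s2[3] → A at s1[5]=s2[6]; all 4 bases appear in both, in order. Since dp[5][8] = 4, nothing longer is possible.

4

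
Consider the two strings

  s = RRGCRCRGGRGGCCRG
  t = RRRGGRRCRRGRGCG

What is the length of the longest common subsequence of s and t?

11

Pick R at s[1]=t[2] → R at s[2]=t[3] → G at s[3]=t[5] → C at s[4]=t[8] → R at s[5]=t[9] → R at s[7]=t[10] → G at s[9]=t[11] → R at s[10]=t[12] → G at s[12]=t[13] → C at s[14]=t[14] → G at s[16]=t[15]; all 11 characters appear in both, in order. Since dp[16][15] = 11, nothing longer is possible.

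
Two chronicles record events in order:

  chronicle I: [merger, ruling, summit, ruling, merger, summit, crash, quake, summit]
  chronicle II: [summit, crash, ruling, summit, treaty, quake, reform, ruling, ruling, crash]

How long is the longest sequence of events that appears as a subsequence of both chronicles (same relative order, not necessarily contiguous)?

One common subsequence of length 4: ruling at chronicle I[2]=chronicle II[3], summit at chronicle I[3]=chronicle II[4], ruling at chronicle I[4]=chronicle II[9], crash at chronicle I[7]=chronicle II[10]. The LCS DP gives dp[9][10] = 4, so this is optimal.

4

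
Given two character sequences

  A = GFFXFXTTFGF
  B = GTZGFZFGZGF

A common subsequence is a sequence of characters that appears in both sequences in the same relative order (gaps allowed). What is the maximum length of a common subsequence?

5

Let dp[i][j] be the LCS length of the first i characters of A and the first j characters of B. dp[i][j] = dp[i-1][j-1]+1 when the i-th and j-th characters match, else max(dp[i-1][j], dp[i][j-1]).
    ·  G  T  Z  G  F  Z  F  G  Z  G  F
 ·  0  0  0  0  0  0  0  0  0  0  0  0
 G  0  1  1  1  1  1  1  1  1  1  1  1
 F  0  1  1  1  1  2  2  2  2  2  2  2
 F  0  1  1  1  1  2  2  3  3  3  3  3
 X  0  1  1  1  1  2  2  3  3  3  3  3
 F  0  1  1  1  1  2  2  3  3  3  3  4
 X  0  1  1  1  1  2  2  3  3  3  3  4
 T  0  1  2  2  2  2  2  3  3  3  3  4
 T  0  1  2  2  2  2  2  3  3  3  3  4
 F  0  1  2  2  2  3  3  3  3  3  3  4
 G  0  1  2  2  3  3  3  3  4  4  4  4
 F  0  1  2  2  3  4  4  4  4  4  4  5
dp[11][11] = 5. One LCS (by backtracking along matches): GFFGF.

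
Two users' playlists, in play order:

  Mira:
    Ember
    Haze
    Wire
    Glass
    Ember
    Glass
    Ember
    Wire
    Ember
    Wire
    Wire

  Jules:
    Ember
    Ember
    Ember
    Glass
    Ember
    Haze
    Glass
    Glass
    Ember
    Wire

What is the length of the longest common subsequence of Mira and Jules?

Taking Ember (Mira #1, Jules #5); then Haze (Mira #2, Jules #6); then Glass (Mira #4, Jules #7); then Glass (Mira #6, Jules #8); then Ember (Mira #9, Jules #9); then Wire (Mira #11, Jules #10) gives a common subsequence of length 6. The LCS DP gives dp[11][10] = 6, so this is optimal.

6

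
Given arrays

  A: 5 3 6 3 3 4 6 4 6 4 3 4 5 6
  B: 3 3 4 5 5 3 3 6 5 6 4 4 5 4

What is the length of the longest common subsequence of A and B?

8

One common subsequence of length 8: 5 [1,5], 3 [4,6], 3 [5,7], 6 [7,8], 6 [9,10], 4 [10,11], 4 [12,12], 5 [13,13]. The LCS DP gives dp[14][14] = 8, so this is optimal.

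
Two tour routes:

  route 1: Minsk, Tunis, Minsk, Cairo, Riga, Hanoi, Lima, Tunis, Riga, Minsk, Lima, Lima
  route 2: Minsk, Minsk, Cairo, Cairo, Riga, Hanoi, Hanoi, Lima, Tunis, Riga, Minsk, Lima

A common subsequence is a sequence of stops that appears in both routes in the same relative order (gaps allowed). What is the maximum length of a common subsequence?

10

Pick Minsk [1,1], Minsk [3,2], Cairo [4,4], Riga [5,5], Hanoi [6,7], Lima [7,8], Tunis [8,9], Riga [9,10], Minsk [10,11], Lima [12,12]; all 10 stops appear in both, in order, and the DP table's final entry dp[12][12] is also 10, so no common subsequence is longer.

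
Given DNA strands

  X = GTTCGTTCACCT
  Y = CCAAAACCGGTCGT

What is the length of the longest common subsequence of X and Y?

Pick C at X[4]=Y[1], C at X[8]=Y[2], A at X[9]=Y[6], C at X[10]=Y[8], C at X[11]=Y[12], T at X[12]=Y[14]; all 6 bases appear in both, in order. The LCS DP gives dp[12][14] = 6, so this is optimal.

6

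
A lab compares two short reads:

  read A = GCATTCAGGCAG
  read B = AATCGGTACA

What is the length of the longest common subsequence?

Let dp[i][j] be the LCS length of the first i bases of read A and the first j bases of read B. dp[i][j] = dp[i-1][j-1]+1 when the i-th and j-th bases match, else max(dp[i-1][j], dp[i][j-1]).
    ·  A  A  T  C  G  G  T  A  C  A
 ·  0  0  0  0  0  0  0  0  0  0  0
 G  0  0  0  0  0  1  1  1  1  1  1
 C  0  0  0  0  1  1  1  1  1  2  2
 A  0  1  1  1  1  1  1  1  2  2  3
 T  0  1  1  2  2  2  2  2  2  2  3
 T  0  1  1  2  2  2  2  3  3  3  3
 C  0  1  1  2  3  3  3  3  3  4  4
 A  0  1  2  2  3  3  3  3  4  4  5
 G  0  1  2  2  3  4  4  4  4  4  5
 G  0  1  2  2  3  4  5  5  5  5  5
 C  0  1  2  2  3  4  5  5  5  6  6
 A  0  1  2  2  3  4  5  5  6  6  7
 G  0  1  2  2  3  4  5  5  6  6  7
dp[12][10] = 7. One LCS (by backtracking along matches): ATCGGCA.

7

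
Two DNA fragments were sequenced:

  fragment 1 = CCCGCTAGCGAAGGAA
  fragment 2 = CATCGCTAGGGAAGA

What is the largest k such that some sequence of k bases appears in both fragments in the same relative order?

Pick C at fragment 1[1]=fragment 2[1], then C at fragment 1[3]=fragment 2[4], then G at fragment 1[4]=fragment 2[5], then C at fragment 1[5]=fragment 2[6], then T at fragment 1[6]=fragment 2[7], then A at fragment 1[7]=fragment 2[8], then G at fragment 1[8]=fragment 2[10], then G at fragment 1[10]=fragment 2[11], then A at fragment 1[11]=fragment 2[12], then A at fragment 1[12]=fragment 2[13], then G at fragment 1[14]=fragment 2[14], then A at fragment 1[16]=fragment 2[15]; all 12 bases appear in both, in order. The LCS DP gives dp[16][15] = 12, so this is optimal.

12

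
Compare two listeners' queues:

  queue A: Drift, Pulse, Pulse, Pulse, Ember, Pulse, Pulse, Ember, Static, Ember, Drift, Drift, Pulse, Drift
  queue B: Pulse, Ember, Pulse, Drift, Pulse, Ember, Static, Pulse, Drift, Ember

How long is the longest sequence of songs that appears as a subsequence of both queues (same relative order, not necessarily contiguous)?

8

Match Pulse (queue A #4, queue B #1); then Ember (queue A #5, queue B #2); then Pulse (queue A #6, queue B #3); then Pulse (queue A #7, queue B #5); then Ember (queue A #8, queue B #6); then Static (queue A #9, queue B #7); then Pulse (queue A #13, queue B #8); then Drift (queue A #14, queue B #9) — 8 songs in the same relative order in both. Since dp[14][10] = 8, nothing longer is possible.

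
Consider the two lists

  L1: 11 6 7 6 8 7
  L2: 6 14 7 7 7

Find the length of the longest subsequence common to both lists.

Match 6 at L1[2]=L2[1] → 7 at L1[3]=L2[4] → 7 at L1[6]=L2[5] — 3 values in the same relative order in both. Since dp[6][5] = 3, nothing longer is possible.

3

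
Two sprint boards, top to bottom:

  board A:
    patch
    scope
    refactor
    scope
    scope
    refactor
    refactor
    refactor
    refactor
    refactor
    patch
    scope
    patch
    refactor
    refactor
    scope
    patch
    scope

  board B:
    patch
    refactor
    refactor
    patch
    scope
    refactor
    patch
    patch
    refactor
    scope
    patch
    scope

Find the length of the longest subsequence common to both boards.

One common subsequence of length 10: patch [1,1] → refactor [3,3] → scope [5,5] → refactor [10,6] → patch [11,7] → patch [13,8] → refactor [15,9] → scope [16,10] → patch [17,11] → scope [18,12], and the DP table's final entry dp[18][12] is also 10, so no common subsequence is longer.

10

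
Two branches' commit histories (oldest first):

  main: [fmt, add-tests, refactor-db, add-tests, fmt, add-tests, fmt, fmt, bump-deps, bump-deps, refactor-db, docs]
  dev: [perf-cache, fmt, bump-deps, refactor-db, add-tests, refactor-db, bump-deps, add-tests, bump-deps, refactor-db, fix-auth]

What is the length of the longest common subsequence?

6

Taking fmt [1,2], then add-tests [2,5], then refactor-db [3,6], then add-tests [6,8], then bump-deps [10,9], then refactor-db [11,10] gives a common subsequence of length 6. dp[12][11] = 6 confirms this is the maximum.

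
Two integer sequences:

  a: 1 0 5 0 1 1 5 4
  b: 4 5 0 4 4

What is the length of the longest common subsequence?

Let dp[i][j] be the LCS length of the first i values of a and the first j values of b. dp[i][j] = dp[i-1][j-1]+1 when the i-th and j-th values match, else max(dp[i-1][j], dp[i][j-1]).
    ·  4  5  0  4  4
 ·  0  0  0  0  0  0
 1  0  0  0  0  0  0
 0  0  0  0  1  1  1
 5  0  0  1  1  1  1
 0  0  0  1  2  2  2
 1  0  0  1  2  2  2
 1  0  0  1  2  2  2
 5  0  0  1  2  2  2
 4  0  1  1  2  3  3
dp[8][5] = 3. One LCS (by backtracking along matches): 5, 0, 4.

3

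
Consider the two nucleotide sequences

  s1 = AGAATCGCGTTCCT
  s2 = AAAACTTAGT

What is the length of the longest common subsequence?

Pick A at s1[1]=s2[2], then A at s1[3]=s2[3], then A at s1[4]=s2[4], then C at s1[8]=s2[5], then T at s1[10]=s2[6], then T at s1[11]=s2[7], then T at s1[14]=s2[10]; all 7 bases appear in both, in order. The LCS DP gives dp[14][10] = 7, so this is optimal.

7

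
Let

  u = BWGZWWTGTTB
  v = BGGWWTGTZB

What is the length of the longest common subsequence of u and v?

Let dp[i][j] be the LCS length of the first i characters of u and the first j characters of v. dp[i][j] = dp[i-1][j-1]+1 when the i-th and j-th characters match, else max(dp[i-1][j], dp[i][j-1]).
    ·  B  G  G  W  W  T  G  T  Z  B
 ·  0  0  0  0  0  0  0  0  0  0  0
 B  0  1  1  1  1  1  1  1  1  1  1
 W  0  1  1  1  2  2  2  2  2  2  2
 G  0  1  2  2  2  2  2  3  3  3  3
 Z  0  1  2  2  2  2  2  3  3  4  4
 W  0  1  2  2  3  3  3  3  3  4  4
 W  0  1  2  2  3  4  4  4  4  4  4
 T  0  1  2  2  3  4  5  5  5  5  5
 G  0  1  2  3  3  4  5  6  6  6  6
 T  0  1  2  3  3  4  5  6  7  7  7
 T  0  1  2  3  3  4  5  6  7  7  7
 B  0  1  2  3  3  4  5  6  7  7  8
dp[11][10] = 8. One LCS (by backtracking along matches): BGWWTGTB.

8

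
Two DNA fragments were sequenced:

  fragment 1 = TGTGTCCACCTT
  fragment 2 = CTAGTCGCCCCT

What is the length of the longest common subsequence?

Let dp[i][j] be the LCS length of the first i bases of fragment 1 and the first j bases of fragment 2. dp[i][j] = dp[i-1][j-1]+1 when the i-th and j-th bases match, else max(dp[i-1][j], dp[i][j-1]).
    ·  C  T  A  G  T  C  G  C  C  C  C  T
 ·  0  0  0  0  0  0  0  0  0  0  0  0  0
 T  0  0  1  1  1  1  1  1  1  1  1  1  1
 G  0  0  1  1  2  2  2  2  2  2  2  2  2
 T  0  0  1  1  2  3  3  3  3  3  3  3  3
 G  0  0  1  1  2  3  3  4  4  4  4  4  4
 T  0  0  1  1  2  3  3  4  4  4  4  4  5
 C  0  1  1  1  2  3  4  4  5  5  5  5  5
 C  0  1  1  1  2  3  4  4  5  6  6  6  6
 A  0  1  1  2  2  3  4  4  5  6  6  6  6
 C  0  1  1  2  2  3  4  4  5  6  7  7  7
 C  0  1  1  2  2  3  4  4  5  6  7  8  8
 T  0  1  2  2  2  3  4  4  5  6  7  8  9
 T  0  1  2  2  2  3  4  4  5  6  7  8  9
dp[12][12] = 9. One LCS (by backtracking along matches): TGTGCCCCT.

9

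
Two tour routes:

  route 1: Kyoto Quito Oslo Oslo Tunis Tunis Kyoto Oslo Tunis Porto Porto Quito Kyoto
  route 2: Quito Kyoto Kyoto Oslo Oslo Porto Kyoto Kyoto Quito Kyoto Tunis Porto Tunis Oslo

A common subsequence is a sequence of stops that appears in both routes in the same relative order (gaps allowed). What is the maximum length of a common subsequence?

6

Taking Kyoto (route 1 #1, route 2 #3), Oslo (route 1 #3, route 2 #4), Oslo (route 1 #4, route 2 #5), Tunis (route 1 #5, route 2 #11), Tunis (route 1 #6, route 2 #13), Oslo (route 1 #8, route 2 #14) gives a common subsequence of length 6. dp[13][14] = 6 confirms this is the maximum.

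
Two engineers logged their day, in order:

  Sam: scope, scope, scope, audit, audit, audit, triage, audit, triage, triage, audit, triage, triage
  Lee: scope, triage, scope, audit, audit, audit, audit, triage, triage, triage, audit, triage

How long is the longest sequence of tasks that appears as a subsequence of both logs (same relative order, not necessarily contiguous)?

Pick scope at Sam[1]=Lee[1]; then scope at Sam[2]=Lee[3]; then audit at Sam[4]=Lee[5]; then audit at Sam[5]=Lee[6]; then audit at Sam[6]=Lee[7]; then triage at Sam[7]=Lee[8]; then triage at Sam[9]=Lee[9]; then triage at Sam[10]=Lee[10]; then audit at Sam[11]=Lee[11]; then triage at Sam[13]=Lee[12]; all 10 tasks appear in both, in order. Since dp[13][12] = 10, nothing longer is possible.

10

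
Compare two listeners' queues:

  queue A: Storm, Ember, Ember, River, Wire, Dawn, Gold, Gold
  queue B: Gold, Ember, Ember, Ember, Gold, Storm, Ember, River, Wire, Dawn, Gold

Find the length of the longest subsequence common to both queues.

Taking Storm [1,6], then Ember [3,7], then River [4,8], then Wire [5,9], then Dawn [6,10], then Gold [8,11] gives a common subsequence of length 6. The LCS DP gives dp[8][11] = 6, so this is optimal.

6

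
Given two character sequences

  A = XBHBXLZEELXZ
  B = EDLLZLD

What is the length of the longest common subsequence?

Match L (A #6, B #4) → Z (A #7, B #5) → L (A #10, B #6) — 3 characters in the same relative order in both. Since dp[12][7] = 3, nothing longer is possible.

3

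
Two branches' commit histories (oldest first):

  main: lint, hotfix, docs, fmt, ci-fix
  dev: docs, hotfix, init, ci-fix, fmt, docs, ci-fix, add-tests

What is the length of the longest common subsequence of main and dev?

3

One common subsequence of length 3: hotfix [2,2], then docs [3,6], then ci-fix [5,7]. The LCS DP gives dp[5][8] = 3, so this is optimal.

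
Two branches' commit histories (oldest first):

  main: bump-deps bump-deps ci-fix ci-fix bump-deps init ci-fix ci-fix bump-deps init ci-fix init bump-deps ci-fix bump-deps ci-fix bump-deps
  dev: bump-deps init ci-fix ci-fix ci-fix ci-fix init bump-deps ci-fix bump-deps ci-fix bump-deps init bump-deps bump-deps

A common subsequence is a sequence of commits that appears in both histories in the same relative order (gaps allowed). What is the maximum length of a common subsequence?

11

Match bump-deps at main[1]=dev[1]; then ci-fix at main[3]=dev[3]; then ci-fix at main[4]=dev[4]; then ci-fix at main[7]=dev[5]; then ci-fix at main[8]=dev[6]; then bump-deps at main[9]=dev[8]; then ci-fix at main[11]=dev[9]; then bump-deps at main[13]=dev[10]; then ci-fix at main[14]=dev[11]; then bump-deps at main[15]=dev[14]; then bump-deps at main[17]=dev[15] — 11 commits in the same relative order in both, and the DP table's final entry dp[17][15] is also 11, so no common subsequence is longer.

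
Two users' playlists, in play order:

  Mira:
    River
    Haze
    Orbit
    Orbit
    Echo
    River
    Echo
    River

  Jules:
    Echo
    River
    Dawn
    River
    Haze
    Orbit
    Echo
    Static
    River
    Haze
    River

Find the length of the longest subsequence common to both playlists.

Taking River [1,4]; then Haze [2,5]; then Orbit [4,6]; then Echo [5,7]; then River [6,9]; then River [8,11] gives a common subsequence of length 6, and the DP table's final entry dp[8][11] is also 6, so no common subsequence is longer.

6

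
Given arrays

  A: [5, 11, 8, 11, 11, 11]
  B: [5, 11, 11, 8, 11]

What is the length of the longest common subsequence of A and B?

4

One common subsequence of length 4: 5 at A[1]=B[1]; then 11 at A[2]=B[3]; then 8 at A[3]=B[4]; then 11 at A[6]=B[5], and the DP table's final entry dp[6][5] is also 4, so no common subsequence is longer.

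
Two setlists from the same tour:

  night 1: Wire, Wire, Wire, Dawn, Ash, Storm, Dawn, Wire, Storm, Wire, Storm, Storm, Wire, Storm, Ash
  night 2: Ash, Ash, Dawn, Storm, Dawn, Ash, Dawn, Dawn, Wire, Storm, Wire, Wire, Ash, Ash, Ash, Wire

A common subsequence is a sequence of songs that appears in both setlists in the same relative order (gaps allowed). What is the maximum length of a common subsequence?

8

One common subsequence of length 8: Dawn (night 1 #4, night 2 #5), then Ash (night 1 #5, night 2 #6), then Dawn (night 1 #7, night 2 #8), then Wire (night 1 #8, night 2 #9), then Storm (night 1 #9, night 2 #10), then Wire (night 1 #10, night 2 #11), then Wire (night 1 #13, night 2 #12), then Ash (night 1 #15, night 2 #15). Since dp[15][16] = 8, nothing longer is possible.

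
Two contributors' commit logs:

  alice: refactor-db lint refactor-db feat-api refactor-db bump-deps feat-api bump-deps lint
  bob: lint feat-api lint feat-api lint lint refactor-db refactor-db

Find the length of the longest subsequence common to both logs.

4

One common subsequence of length 4: lint (alice #2, bob #1) → feat-api (alice #4, bob #2) → feat-api (alice #7, bob #4) → lint (alice #9, bob #6). Since dp[9][8] = 4, nothing longer is possible.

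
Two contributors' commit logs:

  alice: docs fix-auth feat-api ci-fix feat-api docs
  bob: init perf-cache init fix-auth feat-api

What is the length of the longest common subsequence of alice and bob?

One common subsequence of length 2: fix-auth at alice[2]=bob[4], then feat-api at alice[5]=bob[5]. Since dp[6][5] = 2, nothing longer is possible.

2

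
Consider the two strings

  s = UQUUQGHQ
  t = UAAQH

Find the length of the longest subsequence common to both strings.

Pick U at s[1]=t[1] → Q at s[5]=t[4] → H at s[7]=t[5]; all 3 characters appear in both, in order. dp[8][5] = 3 confirms this is the maximum.

3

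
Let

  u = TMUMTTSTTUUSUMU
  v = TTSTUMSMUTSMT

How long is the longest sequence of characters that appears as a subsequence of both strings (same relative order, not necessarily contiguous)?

8

One common subsequence of length 8: T (u #5, v #1), T (u #6, v #2), S (u #7, v #3), T (u #9, v #4), U (u #10, v #5), U (u #11, v #9), S (u #12, v #11), M (u #14, v #12). The LCS DP gives dp[15][13] = 8, so this is optimal.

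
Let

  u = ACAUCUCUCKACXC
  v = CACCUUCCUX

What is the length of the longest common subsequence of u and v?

One common subsequence of length 8: A (u #1, v #2); then C (u #2, v #3); then C (u #5, v #4); then U (u #6, v #5); then U (u #8, v #6); then C (u #9, v #7); then C (u #12, v #8); then X (u #13, v #10). Since dp[14][10] = 8, nothing longer is possible.

8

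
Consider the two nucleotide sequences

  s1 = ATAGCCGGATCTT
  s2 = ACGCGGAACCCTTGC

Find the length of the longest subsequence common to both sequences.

One common subsequence of length 9: A at s1[1]=s2[1]; then G at s1[4]=s2[3]; then C at s1[6]=s2[4]; then G at s1[7]=s2[5]; then G at s1[8]=s2[6]; then A at s1[9]=s2[8]; then C at s1[11]=s2[11]; then T at s1[12]=s2[12]; then T at s1[13]=s2[13], and the DP table's final entry dp[13][15] is also 9, so no common subsequence is longer.

9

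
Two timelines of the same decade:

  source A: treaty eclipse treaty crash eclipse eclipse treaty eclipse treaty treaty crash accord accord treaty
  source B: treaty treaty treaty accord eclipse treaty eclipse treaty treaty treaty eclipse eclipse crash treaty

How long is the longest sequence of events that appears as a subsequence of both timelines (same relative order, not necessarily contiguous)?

9

Match treaty at source A[1]=source B[3] → eclipse at source A[2]=source B[5] → treaty at source A[3]=source B[6] → eclipse at source A[6]=source B[7] → treaty at source A[7]=source B[8] → treaty at source A[9]=source B[9] → treaty at source A[10]=source B[10] → crash at source A[11]=source B[13] → treaty at source A[14]=source B[14] — 9 events in the same relative order in both. Since dp[14][14] = 9, nothing longer is possible.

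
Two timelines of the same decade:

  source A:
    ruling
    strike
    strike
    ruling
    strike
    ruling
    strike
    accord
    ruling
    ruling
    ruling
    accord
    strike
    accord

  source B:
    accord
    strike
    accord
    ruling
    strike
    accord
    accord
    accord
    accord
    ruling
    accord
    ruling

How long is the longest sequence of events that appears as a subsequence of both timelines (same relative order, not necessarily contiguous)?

Pick strike (source A #2, source B #2); then ruling (source A #4, source B #4); then strike (source A #5, source B #5); then ruling (source A #6, source B #10); then accord (source A #8, source B #11); then ruling (source A #11, source B #12); all 6 events appear in both, in order. The LCS DP gives dp[14][12] = 6, so this is optimal.

6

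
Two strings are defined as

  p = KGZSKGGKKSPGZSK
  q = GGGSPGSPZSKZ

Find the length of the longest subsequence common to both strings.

9

Match G (p #2, q #1), G (p #6, q #2), G (p #7, q #3), S (p #10, q #4), P (p #11, q #5), G (p #12, q #6), Z (p #13, q #9), S (p #14, q #10), K (p #15, q #11) — 9 characters in the same relative order in both. The LCS DP gives dp[15][12] = 9, so this is optimal.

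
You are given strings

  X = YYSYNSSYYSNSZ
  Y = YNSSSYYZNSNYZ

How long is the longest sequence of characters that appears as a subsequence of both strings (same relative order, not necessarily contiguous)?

9

Taking Y at X[1]=Y[1] → S at X[3]=Y[3] → S at X[6]=Y[4] → S at X[7]=Y[5] → Y at X[8]=Y[6] → Y at X[9]=Y[7] → S at X[10]=Y[10] → N at X[11]=Y[11] → Z at X[13]=Y[13] gives a common subsequence of length 9. The LCS DP gives dp[13][13] = 9, so this is optimal.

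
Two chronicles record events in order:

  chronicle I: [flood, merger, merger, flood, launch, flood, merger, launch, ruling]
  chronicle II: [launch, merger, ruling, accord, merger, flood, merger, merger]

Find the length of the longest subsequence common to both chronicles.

4

Match merger [2,2] → merger [3,5] → flood [4,6] → merger [7,8] — 4 events in the same relative order in both. Since dp[9][8] = 4, nothing longer is possible.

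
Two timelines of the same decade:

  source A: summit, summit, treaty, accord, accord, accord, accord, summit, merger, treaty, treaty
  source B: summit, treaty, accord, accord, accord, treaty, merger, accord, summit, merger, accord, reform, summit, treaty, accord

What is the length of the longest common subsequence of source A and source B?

9

One common subsequence of length 9: summit (source A #2, source B #1), treaty (source A #3, source B #2), accord (source A #4, source B #3), accord (source A #5, source B #4), accord (source A #6, source B #5), accord (source A #7, source B #8), summit (source A #8, source B #9), merger (source A #9, source B #10), treaty (source A #10, source B #14). Since dp[11][15] = 9, nothing longer is possible.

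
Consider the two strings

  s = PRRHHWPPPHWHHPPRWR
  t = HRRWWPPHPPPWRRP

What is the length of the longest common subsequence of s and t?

Match R [2,2]; then R [3,3]; then W [6,5]; then P [7,6]; then P [8,7]; then P [9,9]; then P [14,10]; then P [15,11]; then R [16,13]; then R [18,14] — 10 characters in the same relative order in both. The LCS DP gives dp[18][15] = 10, so this is optimal.

10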